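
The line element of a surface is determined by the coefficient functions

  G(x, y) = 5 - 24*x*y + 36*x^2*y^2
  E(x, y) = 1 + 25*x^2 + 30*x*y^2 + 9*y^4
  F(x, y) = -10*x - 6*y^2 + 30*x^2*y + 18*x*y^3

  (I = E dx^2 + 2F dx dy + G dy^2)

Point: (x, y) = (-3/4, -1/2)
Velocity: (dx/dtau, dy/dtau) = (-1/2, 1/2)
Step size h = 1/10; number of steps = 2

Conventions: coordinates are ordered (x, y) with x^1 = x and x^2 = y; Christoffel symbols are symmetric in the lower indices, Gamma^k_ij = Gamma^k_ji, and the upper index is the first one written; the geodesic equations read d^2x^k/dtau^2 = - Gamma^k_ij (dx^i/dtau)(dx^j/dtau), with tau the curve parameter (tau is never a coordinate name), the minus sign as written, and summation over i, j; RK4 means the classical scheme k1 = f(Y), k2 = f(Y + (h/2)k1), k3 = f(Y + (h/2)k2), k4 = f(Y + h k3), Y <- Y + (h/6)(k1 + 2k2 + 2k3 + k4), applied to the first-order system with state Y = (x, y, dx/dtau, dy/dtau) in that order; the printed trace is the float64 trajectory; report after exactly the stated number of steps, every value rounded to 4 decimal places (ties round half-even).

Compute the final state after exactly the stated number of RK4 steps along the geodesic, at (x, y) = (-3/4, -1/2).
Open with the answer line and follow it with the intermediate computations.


Answer: x = -0.8427, y = -0.4005, dx/dtau = -0.4371, dy/dtau = 0.4968

f(Y) = (dx/dtau, dy/dtau, -Gamma^x_ij Y'^i Y'^j, -Gamma^y_ij Y'^i Y'^j) with the Gammas evaluated at the stage position; h = 0.100000; intermediate values shown to 6 dp
step 0: x = -0.7500, y = -0.5000, dx/dtau = -0.5000, dy/dtau = 0.5000
step 1:
  k1: at (x, y) = (-0.750000, -0.500000), (dx/dtau, dy/dtau) = (-0.500000, 0.500000); Gamma_xxx = -1.490683, Gamma_xxy = 0.894410, Gamma_xyy = 1.341615, Gamma_yxx = 0.124224, Gamma_yxy = -0.074534, Gamma_yyy = -0.111801; k1 = (-0.500000, 0.500000, 0.484472, -0.040373)
  k2: at (x, y) = (-0.775000, -0.475000), (dx/dtau, dy/dtau) = (-0.475776, 0.497981); Gamma_xxx = -1.418668, Gamma_xxy = 0.808641, Gamma_xyy = 1.319361, Gamma_yxx = 0.092600, Gamma_yxy = -0.052782, Gamma_yyy = -0.086118; k2 = (-0.475776, 0.497981, 0.377131, -0.024616)
  k3: at (x, y) = (-0.773789, -0.475101), (dx/dtau, dy/dtau) = (-0.481143, 0.498769); Gamma_xxx = -1.421120, Gamma_xxy = 0.810211, Gamma_xyy = 1.319576, Gamma_yxx = 0.091616, Gamma_yxy = -0.052232, Gamma_yyy = -0.085070; k3 = (-0.481143, 0.498769, 0.389584, -0.025116)
  k4: at (x, y) = (-0.798114, -0.450123), (dx/dtau, dy/dtau) = (-0.461042, 0.497488); Gamma_xxx = -1.356666, Gamma_xxy = 0.732800, Gamma_xyy = 1.299329, Gamma_yxx = 0.062363, Gamma_yxy = -0.033685, Gamma_yyy = -0.059728; k4 = (-0.461042, 0.497488, 0.302949, -0.013926)
  Y <- Y + (h/6)(k1 + 2k2 + 2k3 + k4): x = -0.7979, y = -0.4502, dx/dtau = -0.4613, dy/dtau = 0.4974
step 2:
  k1: at (x, y) = (-0.797915, -0.450150), (dx/dtau, dy/dtau) = (-0.461319, 0.497437); Gamma_xxx = -1.357039, Gamma_xxy = 0.733046, Gamma_xyy = 1.299362, Gamma_yxx = 0.062236, Gamma_yxy = -0.033619, Gamma_yyy = -0.059591; k1 = (-0.461319, 0.497437, 0.303714, -0.013929)
  k2: at (x, y) = (-0.820981, -0.425278), (dx/dtau, dy/dtau) = (-0.446133, 0.496741); Gamma_xxx = -1.300200, Gamma_xxy = 0.663536, Gamma_xyy = 1.280927, Gamma_yxx = 0.034627, Gamma_yxy = -0.017671, Gamma_yyy = -0.034114; k2 = (-0.446133, 0.496741, 0.236811, -0.006307)
  k3: at (x, y) = (-0.820221, -0.425313), (dx/dtau, dy/dtau) = (-0.449479, 0.497122); Gamma_xxx = -1.301442, Gamma_xxy = 0.664225, Gamma_xyy = 1.280965, Gamma_yxx = 0.034052, Gamma_yxy = -0.017379, Gamma_yyy = -0.033516; k3 = (-0.449479, 0.497122, 0.243203, -0.006363)
  k4: at (x, y) = (-0.842863, -0.400438), (dx/dtau, dy/dtau) = (-0.436999, 0.496801); Gamma_xxx = -1.249596, Gamma_xxy = 0.600463, Gamma_xyy = 1.263886, Gamma_yxx = 0.008396, Gamma_yxy = -0.004035, Gamma_yyy = -0.008492; k4 = (-0.436999, 0.496801, 0.187415, -0.001259)
  Y <- Y + (h/6)(k1 + 2k2 + 2k3 + k4): x = -0.8427, y = -0.4005, dx/dtau = -0.4371, dy/dtau = 0.4968


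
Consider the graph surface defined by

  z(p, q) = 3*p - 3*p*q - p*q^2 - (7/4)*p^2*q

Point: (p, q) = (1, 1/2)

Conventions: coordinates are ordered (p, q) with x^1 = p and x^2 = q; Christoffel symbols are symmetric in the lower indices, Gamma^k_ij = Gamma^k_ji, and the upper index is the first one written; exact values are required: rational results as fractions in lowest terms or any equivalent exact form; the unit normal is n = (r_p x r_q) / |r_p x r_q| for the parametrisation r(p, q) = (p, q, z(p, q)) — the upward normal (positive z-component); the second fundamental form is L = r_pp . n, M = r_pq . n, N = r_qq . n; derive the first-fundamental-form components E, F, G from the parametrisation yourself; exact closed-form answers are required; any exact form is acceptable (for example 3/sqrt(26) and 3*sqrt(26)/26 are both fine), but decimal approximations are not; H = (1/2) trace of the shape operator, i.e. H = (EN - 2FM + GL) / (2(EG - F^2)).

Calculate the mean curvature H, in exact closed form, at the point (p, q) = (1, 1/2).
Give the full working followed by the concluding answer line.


z_p = -1/2, z_q = -23/4, z_pp = -7/4, z_pq = -15/2, z_qq = -2
E = 5/4, F = 23/8, G = 545/16; answer radicand W^2 = 549/16
unnormalised second-form numerators: l = -7/4, m = -15/2, n = -2; L = l/sqrt(549/16), and similarly M = m/sqrt(W^2), N = n/sqrt(W^2)
H = (E*n - 2*F*m + G*l) / (2*(EG - F^2)*sqrt(W^2)); E*n - 2*F*m + G*l = -1215/64, EG - F^2 = 549/16, so H = (-135/488)/sqrt(549/16)

Answer: H = -45*sqrt(61)/7442


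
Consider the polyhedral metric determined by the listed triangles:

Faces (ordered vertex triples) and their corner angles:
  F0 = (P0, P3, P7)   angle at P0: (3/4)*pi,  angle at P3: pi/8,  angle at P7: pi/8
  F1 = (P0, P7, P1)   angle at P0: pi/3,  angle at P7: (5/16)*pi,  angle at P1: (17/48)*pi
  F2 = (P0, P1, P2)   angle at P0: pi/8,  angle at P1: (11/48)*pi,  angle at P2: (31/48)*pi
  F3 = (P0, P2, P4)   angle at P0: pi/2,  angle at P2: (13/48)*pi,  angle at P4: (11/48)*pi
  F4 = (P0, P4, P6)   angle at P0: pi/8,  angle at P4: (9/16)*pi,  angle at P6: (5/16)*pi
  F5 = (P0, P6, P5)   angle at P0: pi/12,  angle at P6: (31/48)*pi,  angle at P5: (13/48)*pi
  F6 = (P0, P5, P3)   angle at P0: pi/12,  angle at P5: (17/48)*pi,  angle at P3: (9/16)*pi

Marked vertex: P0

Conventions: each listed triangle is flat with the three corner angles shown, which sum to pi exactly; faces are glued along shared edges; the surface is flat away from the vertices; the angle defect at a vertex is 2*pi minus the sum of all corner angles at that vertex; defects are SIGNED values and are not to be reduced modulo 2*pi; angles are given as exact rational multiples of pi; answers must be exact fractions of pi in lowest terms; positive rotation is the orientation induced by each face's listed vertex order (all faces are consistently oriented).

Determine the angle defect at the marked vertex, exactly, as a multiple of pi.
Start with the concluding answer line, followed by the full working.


Answer: defect(P0) = 0

Sum of corner angles at P0: 2*pi
defect = 2*pi - 2*pi


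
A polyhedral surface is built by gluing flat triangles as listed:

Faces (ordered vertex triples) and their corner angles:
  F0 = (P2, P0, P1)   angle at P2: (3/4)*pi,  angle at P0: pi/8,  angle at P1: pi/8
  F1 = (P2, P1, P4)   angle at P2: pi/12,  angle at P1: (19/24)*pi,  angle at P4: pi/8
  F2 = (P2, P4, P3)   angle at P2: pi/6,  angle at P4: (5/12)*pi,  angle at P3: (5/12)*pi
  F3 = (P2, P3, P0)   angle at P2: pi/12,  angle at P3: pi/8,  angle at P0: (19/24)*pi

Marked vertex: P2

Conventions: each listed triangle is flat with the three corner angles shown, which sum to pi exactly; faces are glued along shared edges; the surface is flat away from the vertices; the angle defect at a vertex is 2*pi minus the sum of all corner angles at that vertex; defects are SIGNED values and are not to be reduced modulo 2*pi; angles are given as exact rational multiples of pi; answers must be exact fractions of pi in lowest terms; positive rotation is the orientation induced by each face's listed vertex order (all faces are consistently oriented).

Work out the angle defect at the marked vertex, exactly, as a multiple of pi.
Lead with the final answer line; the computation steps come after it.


Answer: defect(P2) = (11/12)*pi

Sum of corner angles at P2: (13/12)*pi
defect = 2*pi - (13/12)*pi


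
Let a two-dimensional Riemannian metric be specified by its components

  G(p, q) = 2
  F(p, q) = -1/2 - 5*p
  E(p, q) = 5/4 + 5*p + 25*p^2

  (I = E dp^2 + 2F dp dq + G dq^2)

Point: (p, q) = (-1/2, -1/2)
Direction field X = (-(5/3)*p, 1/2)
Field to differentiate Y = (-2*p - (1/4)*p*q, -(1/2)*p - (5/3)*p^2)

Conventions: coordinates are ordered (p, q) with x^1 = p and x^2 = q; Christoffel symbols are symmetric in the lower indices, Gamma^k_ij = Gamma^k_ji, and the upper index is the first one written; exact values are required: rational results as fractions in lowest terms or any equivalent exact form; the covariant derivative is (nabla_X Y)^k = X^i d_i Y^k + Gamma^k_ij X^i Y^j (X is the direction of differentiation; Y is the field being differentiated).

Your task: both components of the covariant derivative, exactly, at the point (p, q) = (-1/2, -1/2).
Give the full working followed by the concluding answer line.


E = 5, F = 2, G = 2 at the point
E_p = -20, E_q = 0, F_p = -5, F_q = 0, G_p = 0, G_q = 0
EG - F^2 = 6;  g^inv = (1/6) * [[2, -2], [-2, 5]]
first-kind symbols [ij,l] = (1/2)(d_i g_jl + d_j g_il - d_l g_ij): [pp,p] = E_p/2 = -10, [pp,q] = F_p - E_q/2 = -5, [pq,p] = E_q/2 = 0, [pq,q] = G_p/2 = 0, [qq,p] = F_q - G_p/2 = 0, [qq,q] = G_q/2 = 0
Gamma^p_ij = (G*[ij,p] - F*[ij,q])/(EG - F^2), Gamma^q_ij = (E*[ij,q] - F*[ij,p])/(EG - F^2)
Gamma_ppp = -5/3, Gamma_ppq = 0, Gamma_pqq = 0, Gamma_qpp = -5/6, Gamma_qpq = 0, Gamma_qqq = 0
X = (5/6, 1/2), Y = (15/16, -1/6) at the point

Answer: (nabla_X Y)^p = -269/96, (nabla_X Y)^q = 185/576


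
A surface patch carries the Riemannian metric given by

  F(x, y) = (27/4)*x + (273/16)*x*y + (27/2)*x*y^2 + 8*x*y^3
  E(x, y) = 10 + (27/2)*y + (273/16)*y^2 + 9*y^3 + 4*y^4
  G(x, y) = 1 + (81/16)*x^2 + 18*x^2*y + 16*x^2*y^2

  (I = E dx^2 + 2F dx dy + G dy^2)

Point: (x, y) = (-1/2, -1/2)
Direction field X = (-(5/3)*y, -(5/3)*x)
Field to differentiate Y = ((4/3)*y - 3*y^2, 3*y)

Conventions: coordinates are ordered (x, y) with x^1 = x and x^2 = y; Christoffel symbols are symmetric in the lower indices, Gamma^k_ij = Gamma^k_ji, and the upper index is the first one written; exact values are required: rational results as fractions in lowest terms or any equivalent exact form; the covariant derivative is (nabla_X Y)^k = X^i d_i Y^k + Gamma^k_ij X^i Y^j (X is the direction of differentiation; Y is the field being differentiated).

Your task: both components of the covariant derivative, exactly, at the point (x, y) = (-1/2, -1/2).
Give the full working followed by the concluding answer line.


E = 425/64, F = -19/64, G = 65/64 at the point
E_x = 0, E_y = 19/16, F_x = 19/32, F_y = -153/32, G_x = -1/16, G_y = 1/2
EG - F^2 = 213/32;  g^inv = (32/213) * [[65/64, 19/64], [19/64, 425/64]]
first-kind symbols [ij,l] = (1/2)(d_i g_jl + d_j g_il - d_l g_ij): [xx,x] = E_x/2 = 0, [xx,y] = F_x - E_y/2 = 0, [xy,x] = E_y/2 = 19/32, [xy,y] = G_x/2 = -1/32, [yy,x] = F_y - G_x/2 = -19/4, [yy,y] = G_y/2 = 1/4
Gamma^x_ij = (G*[ij,x] - F*[ij,y])/(EG - F^2), Gamma^y_ij = (E*[ij,y] - F*[ij,x])/(EG - F^2)
Gamma_xxx = 0, Gamma_xxy = 19/213, Gamma_xyy = -152/213, Gamma_yxx = 0, Gamma_yxy = -1/213, Gamma_yyy = 8/213
X = (5/6, 5/6), Y = (-17/12, -3/2) at the point

Answer: (nabla_X Y)^x = 65735/15336, (nabla_X Y)^y = 37795/15336


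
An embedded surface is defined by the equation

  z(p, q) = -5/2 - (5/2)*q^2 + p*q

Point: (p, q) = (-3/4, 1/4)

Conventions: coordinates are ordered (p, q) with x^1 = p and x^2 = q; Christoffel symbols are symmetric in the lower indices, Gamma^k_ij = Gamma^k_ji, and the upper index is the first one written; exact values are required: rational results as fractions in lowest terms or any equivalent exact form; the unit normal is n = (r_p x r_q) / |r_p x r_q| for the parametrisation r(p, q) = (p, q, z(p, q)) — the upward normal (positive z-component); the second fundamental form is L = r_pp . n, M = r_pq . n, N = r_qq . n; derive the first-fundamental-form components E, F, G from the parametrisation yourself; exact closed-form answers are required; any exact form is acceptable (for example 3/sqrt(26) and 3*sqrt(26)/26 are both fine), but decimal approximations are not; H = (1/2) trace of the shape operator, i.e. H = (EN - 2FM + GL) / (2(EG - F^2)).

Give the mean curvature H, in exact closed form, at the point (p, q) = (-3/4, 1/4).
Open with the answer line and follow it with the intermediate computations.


Answer: H = -46/243

z_p = 1/4, z_q = -2, z_pp = 0, z_pq = 1, z_qq = -5
E = 17/16, F = -1/2, G = 5; answer radicand W^2 = 81/16
unnormalised second-form numerators: l = 0, m = 1, n = -5; L = l/sqrt(81/16), and similarly M = m/sqrt(W^2), N = n/sqrt(W^2)
H = (E*n - 2*F*m + G*l) / (2*(EG - F^2)*sqrt(W^2)); E*n - 2*F*m + G*l = -69/16, EG - F^2 = 81/16, so H = (-23/54)/sqrt(81/16)


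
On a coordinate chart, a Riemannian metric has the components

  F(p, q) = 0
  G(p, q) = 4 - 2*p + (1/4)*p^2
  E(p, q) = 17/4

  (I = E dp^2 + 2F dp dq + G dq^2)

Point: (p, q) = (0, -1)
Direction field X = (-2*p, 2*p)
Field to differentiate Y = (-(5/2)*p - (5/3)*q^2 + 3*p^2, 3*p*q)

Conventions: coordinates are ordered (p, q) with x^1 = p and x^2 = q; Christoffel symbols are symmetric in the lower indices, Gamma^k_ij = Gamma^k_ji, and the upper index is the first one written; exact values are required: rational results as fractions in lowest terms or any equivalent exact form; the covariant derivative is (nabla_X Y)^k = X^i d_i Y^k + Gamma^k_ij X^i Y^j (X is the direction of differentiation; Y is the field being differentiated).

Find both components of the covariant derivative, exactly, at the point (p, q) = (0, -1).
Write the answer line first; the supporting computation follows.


Answer: (nabla_X Y)^p = 0, (nabla_X Y)^q = 0

E = 17/4, F = 0, G = 4 at the point
E_p = 0, E_q = 0, F_p = 0, F_q = 0, G_p = -2, G_q = 0
EG - F^2 = 17;  g^inv = (1/17) * [[4, 0], [0, 17/4]]
first-kind symbols [ij,l] = (1/2)(d_i g_jl + d_j g_il - d_l g_ij): [pp,p] = E_p/2 = 0, [pp,q] = F_p - E_q/2 = 0, [pq,p] = E_q/2 = 0, [pq,q] = G_p/2 = -1, [qq,p] = F_q - G_p/2 = 1, [qq,q] = G_q/2 = 0
Gamma^p_ij = (G*[ij,p] - F*[ij,q])/(EG - F^2), Gamma^q_ij = (E*[ij,q] - F*[ij,p])/(EG - F^2)
Gamma_ppp = 0, Gamma_ppq = 0, Gamma_pqq = 4/17, Gamma_qpp = 0, Gamma_qpq = -1/4, Gamma_qqq = 0
X = (0, 0), Y = (-5/3, 0) at the point


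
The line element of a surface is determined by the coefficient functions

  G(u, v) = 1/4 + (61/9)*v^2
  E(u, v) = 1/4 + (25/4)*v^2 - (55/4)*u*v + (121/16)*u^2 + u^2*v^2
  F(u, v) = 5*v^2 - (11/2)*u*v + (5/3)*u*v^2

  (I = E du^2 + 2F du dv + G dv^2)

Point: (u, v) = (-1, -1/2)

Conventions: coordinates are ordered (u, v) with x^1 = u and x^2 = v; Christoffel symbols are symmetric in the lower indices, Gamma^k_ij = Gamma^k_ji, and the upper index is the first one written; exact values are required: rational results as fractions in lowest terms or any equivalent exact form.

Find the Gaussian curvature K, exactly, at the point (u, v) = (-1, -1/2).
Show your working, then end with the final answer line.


E = 11/4, F = -23/12, G = 35/18, EG - F^2 = 241/144 at the point
E_u = -35/4, E_v = 13/2, F_u = 19/6, F_v = 13/6, G_u = 0, G_v = -61/9
E_vv = 29/2, F_uv = -43/6, G_uu = 0
By Brioschi, K is (det M1 - det M2) divided by (EG - F^2) squared.
M1 = [[-E_vv/2 + F_uv - G_uu/2, E_u/2, F_u - E_v/2], [F_v - G_u/2, E, F], [G_v/2, F, G]] = [[-173/12, -35/8, -1/12], [13/6, 11/4, -23/12], [-61/18, -23/12, 35/18]]; det M1 = -14923/432
M2 = [[0, E_v/2, G_u/2], [E_v/2, E, F], [G_u/2, F, G]] = [[0, 13/4, 0], [13/4, 11/4, -23/12], [0, -23/12, 35/18]]; det M2 = -5915/288
det M1 - det M2 = -12101/864; K = -12101/864 / (241/144)^2 = -290424/58081

Answer: K = -290424/58081


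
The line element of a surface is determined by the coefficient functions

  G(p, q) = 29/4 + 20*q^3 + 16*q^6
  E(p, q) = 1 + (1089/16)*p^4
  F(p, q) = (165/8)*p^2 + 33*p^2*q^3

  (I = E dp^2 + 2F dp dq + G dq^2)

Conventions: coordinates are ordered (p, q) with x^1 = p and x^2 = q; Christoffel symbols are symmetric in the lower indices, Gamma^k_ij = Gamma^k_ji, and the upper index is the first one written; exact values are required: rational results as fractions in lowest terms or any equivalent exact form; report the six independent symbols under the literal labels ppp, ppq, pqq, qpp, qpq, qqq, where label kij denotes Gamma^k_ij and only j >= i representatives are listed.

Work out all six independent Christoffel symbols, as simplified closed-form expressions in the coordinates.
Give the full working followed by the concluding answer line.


E = 1 + (1089/16)*p^4; F = (165/8)*p^2 + 33*p^2*q^3; G = 29/4 + 20*q^3 + 16*q^6
Gamma^k_ij = (1/2) g^{kl} (d_i g_jl + d_j g_il - d_l g_ij), with g^inv = (1/(EG-F^2)) [[G, -F], [-F, E]]
first partials: E_p = (1089/4)*p^3, E_q = 0, F_p = (165/4)*p + 66*p*q^3, F_q = 99*p^2*q^2, G_p = 0, G_q = 60*q^2 + 96*q^5
D = EG - F^2 = 29/4 + 20*q^3 + (1089/16)*p^4 + 16*q^6
expanded: Gamma^p_pp = (G E_p - 2F F_p + F E_q)/(2D), Gamma^p_pq = (G E_q - F G_p)/(2D), Gamma^p_qq = (2G F_q - G G_p - F G_q)/(2D), Gamma^q_pp = (2E F_p - E E_q - F E_p)/(2D), Gamma^q_pq = (E G_p - F E_q)/(2D), Gamma^q_qq = (E G_q - 2F F_q + F G_p)/(2D); substitute and cancel common factors

Answer: Gamma_ppp = 2178*p^3/(1089*p^4 + 256*q^6 + 320*q^3 + 116), Gamma_ppq = 0, Gamma_pqq = 1584*p^2*q^2/(1089*p^4 + 256*q^6 + 320*q^3 + 116), Gamma_qpp = (1056*p*q^3 + 660*p)/(1089*p^4 + 256*q^6 + 320*q^3 + 116), Gamma_qpq = 0, Gamma_qqq = (768*q^5 + 480*q^2)/(1089*p^4 + 256*q^6 + 320*q^3 + 116)


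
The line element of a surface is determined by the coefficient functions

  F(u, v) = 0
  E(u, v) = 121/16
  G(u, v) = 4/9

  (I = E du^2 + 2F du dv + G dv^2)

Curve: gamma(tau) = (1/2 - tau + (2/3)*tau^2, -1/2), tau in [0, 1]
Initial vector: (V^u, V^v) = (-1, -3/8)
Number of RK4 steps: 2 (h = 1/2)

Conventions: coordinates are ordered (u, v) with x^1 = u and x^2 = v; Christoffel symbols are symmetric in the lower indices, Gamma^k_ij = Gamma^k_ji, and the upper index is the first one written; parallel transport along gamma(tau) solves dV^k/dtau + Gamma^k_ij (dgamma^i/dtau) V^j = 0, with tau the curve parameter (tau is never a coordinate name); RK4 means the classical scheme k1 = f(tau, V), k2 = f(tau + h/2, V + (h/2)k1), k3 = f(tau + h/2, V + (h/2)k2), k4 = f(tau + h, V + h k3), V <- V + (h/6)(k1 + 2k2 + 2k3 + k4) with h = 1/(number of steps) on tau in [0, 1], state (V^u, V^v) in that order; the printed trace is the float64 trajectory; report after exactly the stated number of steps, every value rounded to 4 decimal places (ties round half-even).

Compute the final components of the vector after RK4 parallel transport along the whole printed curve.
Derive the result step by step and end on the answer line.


gamma'(tau) = (-1 + (4/3)*tau, 0); f(tau, V)^k = -Gamma^k_ij(gamma(tau)) gamma'^i(tau) V^j; h = 1/2; intermediate values shown to 6 dp
curve data and Christoffel symbols at the stage parameters:
  tau = 0.000000: gamma = (0.500000, -0.500000), gamma' = (-1.000000, 0.000000); Gamma_uuu = 0.000000, Gamma_uuv = 0.000000, Gamma_uvv = 0.000000, Gamma_vuu = 0.000000, Gamma_vuv = 0.000000, Gamma_vvv = 0.000000
  tau = 0.250000: gamma = (0.291667, -0.500000), gamma' = (-0.666667, 0.000000); Gamma_uuu = 0.000000, Gamma_uuv = 0.000000, Gamma_uvv = 0.000000, Gamma_vuu = 0.000000, Gamma_vuv = 0.000000, Gamma_vvv = 0.000000
  tau = 0.500000: gamma = (0.166667, -0.500000), gamma' = (-0.333333, 0.000000); Gamma_uuu = 0.000000, Gamma_uuv = 0.000000, Gamma_uvv = 0.000000, Gamma_vuu = 0.000000, Gamma_vuv = 0.000000, Gamma_vvv = 0.000000
  tau = 0.750000: gamma = (0.125000, -0.500000), gamma' = (0.000000, 0.000000); Gamma_uuu = 0.000000, Gamma_uuv = 0.000000, Gamma_uvv = 0.000000, Gamma_vuu = 0.000000, Gamma_vuv = 0.000000, Gamma_vvv = 0.000000
  tau = 1.000000: gamma = (0.166667, -0.500000), gamma' = (0.333333, 0.000000); Gamma_uuu = 0.000000, Gamma_uuv = 0.000000, Gamma_uvv = 0.000000, Gamma_vuu = 0.000000, Gamma_vuv = 0.000000, Gamma_vvv = 0.000000
step 0: V^u = -1.0000, V^v = -0.3750
step 1: k1 = (0.000000, 0.000000), k2 = (0.000000, 0.000000), k3 = (0.000000, 0.000000), k4 = (0.000000, 0.000000); V <- V + (h/6)(k1 + 2k2 + 2k3 + k4): V^u = -1.0000, V^v = -0.3750
step 2: k1 = (0.000000, 0.000000), k2 = (0.000000, 0.000000), k3 = (0.000000, 0.000000), k4 = (0.000000, 0.000000); V <- V + (h/6)(k1 + 2k2 + 2k3 + k4): V^u = -1.0000, V^v = -0.3750

Answer: V^u = -1.0000, V^v = -0.3750


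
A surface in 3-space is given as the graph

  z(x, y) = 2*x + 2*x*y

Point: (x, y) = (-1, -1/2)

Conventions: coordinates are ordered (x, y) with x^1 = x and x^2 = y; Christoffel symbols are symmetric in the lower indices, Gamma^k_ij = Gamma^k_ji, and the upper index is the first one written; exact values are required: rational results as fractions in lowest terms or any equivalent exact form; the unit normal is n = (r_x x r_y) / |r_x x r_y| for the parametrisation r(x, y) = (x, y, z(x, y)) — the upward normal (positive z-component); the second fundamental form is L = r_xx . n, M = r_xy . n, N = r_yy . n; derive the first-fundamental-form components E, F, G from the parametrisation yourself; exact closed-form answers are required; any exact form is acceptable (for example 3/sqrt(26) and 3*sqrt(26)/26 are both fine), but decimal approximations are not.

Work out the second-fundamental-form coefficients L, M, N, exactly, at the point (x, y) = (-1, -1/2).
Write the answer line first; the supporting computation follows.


Answer: L = 0, M = sqrt(6)/3, N = 0

z_x = 1, z_y = -2, z_xx = 0, z_xy = 2, z_yy = 0
E = 2, F = -2, G = 5; answer radicand W^2 = 6
unnormalised second-form numerators: l = 0, m = 2, n = 0; L = l/sqrt(6), and similarly M = m/sqrt(W^2), N = n/sqrt(W^2)


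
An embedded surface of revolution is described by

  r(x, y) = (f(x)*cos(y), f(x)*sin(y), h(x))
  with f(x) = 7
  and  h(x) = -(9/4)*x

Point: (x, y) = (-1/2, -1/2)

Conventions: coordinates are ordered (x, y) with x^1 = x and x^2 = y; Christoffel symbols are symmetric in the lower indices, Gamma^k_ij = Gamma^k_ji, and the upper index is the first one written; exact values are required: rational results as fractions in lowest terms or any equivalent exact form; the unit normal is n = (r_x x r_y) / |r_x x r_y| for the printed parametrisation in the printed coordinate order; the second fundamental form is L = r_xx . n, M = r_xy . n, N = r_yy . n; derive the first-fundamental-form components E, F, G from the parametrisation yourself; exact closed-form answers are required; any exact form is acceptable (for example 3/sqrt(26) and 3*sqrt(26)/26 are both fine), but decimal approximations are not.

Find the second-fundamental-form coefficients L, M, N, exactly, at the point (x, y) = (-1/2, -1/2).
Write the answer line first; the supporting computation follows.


Answer: L = 0, M = 0, N = -7

f = 7, f' = 0, f'' = 0, h' = -9/4, h'' = 0
E = 81/16, F = 0, G = 49; answer radicand W^2 = 81/16
unnormalised second-form numerators: l = 0, m = 0, n = -63/4; L = l/sqrt(81/16), and similarly M = m/sqrt(W^2), N = n/sqrt(W^2)


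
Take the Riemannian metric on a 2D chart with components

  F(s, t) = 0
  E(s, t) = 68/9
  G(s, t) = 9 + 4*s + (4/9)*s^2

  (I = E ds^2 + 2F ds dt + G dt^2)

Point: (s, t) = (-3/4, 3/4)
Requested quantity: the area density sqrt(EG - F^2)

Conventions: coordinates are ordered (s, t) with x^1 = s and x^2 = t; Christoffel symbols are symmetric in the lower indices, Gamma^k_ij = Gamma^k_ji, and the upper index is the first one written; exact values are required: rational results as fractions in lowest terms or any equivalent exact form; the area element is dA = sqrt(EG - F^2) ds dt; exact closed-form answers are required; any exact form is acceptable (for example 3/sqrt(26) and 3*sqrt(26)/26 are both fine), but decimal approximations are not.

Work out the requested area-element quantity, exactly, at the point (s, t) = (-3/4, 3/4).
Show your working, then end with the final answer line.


E = 68/9, F = 0, G = 25/4; EG - F^2 = 425/9

Answer: sqrt(EG - F^2) = 5*sqrt(17)/3


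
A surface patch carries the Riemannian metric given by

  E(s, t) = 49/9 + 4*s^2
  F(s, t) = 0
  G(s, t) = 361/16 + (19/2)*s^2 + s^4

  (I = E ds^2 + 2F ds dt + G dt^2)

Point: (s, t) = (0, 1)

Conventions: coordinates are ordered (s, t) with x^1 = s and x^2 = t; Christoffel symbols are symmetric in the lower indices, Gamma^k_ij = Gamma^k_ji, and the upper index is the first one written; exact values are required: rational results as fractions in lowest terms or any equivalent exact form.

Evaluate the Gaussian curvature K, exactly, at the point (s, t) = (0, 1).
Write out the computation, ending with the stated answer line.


E = 49/9, F = 0, G = 361/16, EG - F^2 = 17689/144 at the point
E_s = 0, E_t = 0, F_s = 0, F_t = 0, G_s = 0, G_t = 0
E_tt = 0, F_st = 0, G_ss = 19
By Brioschi, K is (det M1 - det M2) divided by (EG - F^2) squared.
M1 = [[-E_tt/2 + F_st - G_ss/2, E_s/2, F_s - E_t/2], [F_t - G_s/2, E, F], [G_t/2, F, G]] = [[-19/2, 0, 0], [0, 49/9, 0], [0, 0, 361/16]]; det M1 = -336091/288
M2 = [[0, E_t/2, G_s/2], [E_t/2, E, F], [G_s/2, F, G]] = [[0, 0, 0], [0, 49/9, 0], [0, 0, 361/16]]; det M2 = 0
det M1 - det M2 = -336091/288; K = -336091/288 / (17689/144)^2 = -72/931

Answer: K = -72/931


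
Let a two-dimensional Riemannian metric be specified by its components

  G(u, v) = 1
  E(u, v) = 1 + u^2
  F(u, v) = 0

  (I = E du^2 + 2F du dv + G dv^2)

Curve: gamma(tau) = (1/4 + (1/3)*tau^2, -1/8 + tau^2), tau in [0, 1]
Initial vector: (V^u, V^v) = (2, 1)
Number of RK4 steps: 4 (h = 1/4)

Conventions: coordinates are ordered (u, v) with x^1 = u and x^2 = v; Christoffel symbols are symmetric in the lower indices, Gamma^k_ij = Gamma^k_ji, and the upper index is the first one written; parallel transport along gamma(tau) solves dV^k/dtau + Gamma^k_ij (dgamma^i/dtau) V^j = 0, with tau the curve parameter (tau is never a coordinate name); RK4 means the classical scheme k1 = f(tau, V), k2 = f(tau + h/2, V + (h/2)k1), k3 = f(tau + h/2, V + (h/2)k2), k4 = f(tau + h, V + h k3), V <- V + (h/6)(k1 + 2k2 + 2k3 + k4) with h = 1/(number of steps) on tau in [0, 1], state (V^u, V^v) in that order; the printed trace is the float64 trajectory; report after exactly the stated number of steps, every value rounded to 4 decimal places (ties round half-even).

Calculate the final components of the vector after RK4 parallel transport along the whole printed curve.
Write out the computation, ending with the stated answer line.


gamma'(tau) = ((2/3)*tau, 2*tau); f(tau, V)^k = -Gamma^k_ij(gamma(tau)) gamma'^i(tau) V^j; h = 1/4; intermediate values shown to 6 dp
curve data and Christoffel symbols at the stage parameters:
  tau = 0.000000: gamma = (0.250000, -0.125000), gamma' = (0.000000, 0.000000); Gamma_uuu = 0.235294, Gamma_uuv = 0.000000, Gamma_uvv = 0.000000, Gamma_vuu = 0.000000, Gamma_vuv = 0.000000, Gamma_vvv = 0.000000
  tau = 0.125000: gamma = (0.255208, -0.109375), gamma' = (0.083333, 0.250000); Gamma_uuu = 0.239603, Gamma_uuv = 0.000000, Gamma_uvv = 0.000000, Gamma_vuu = 0.000000, Gamma_vuv = 0.000000, Gamma_vvv = 0.000000
  tau = 0.250000: gamma = (0.270833, -0.062500), gamma' = (0.166667, 0.500000); Gamma_uuu = 0.252325, Gamma_uuv = 0.000000, Gamma_uvv = 0.000000, Gamma_vuu = 0.000000, Gamma_vuv = 0.000000, Gamma_vvv = 0.000000
  tau = 0.375000: gamma = (0.296875, 0.015625), gamma' = (0.250000, 0.750000); Gamma_uuu = 0.272829, Gamma_uuv = 0.000000, Gamma_uvv = 0.000000, Gamma_vuu = 0.000000, Gamma_vuv = 0.000000, Gamma_vvv = 0.000000
  tau = 0.500000: gamma = (0.333333, 0.125000), gamma' = (0.333333, 1.000000); Gamma_uuu = 0.300000, Gamma_uuv = 0.000000, Gamma_uvv = 0.000000, Gamma_vuu = 0.000000, Gamma_vuv = 0.000000, Gamma_vvv = 0.000000
  tau = 0.625000: gamma = (0.380208, 0.265625), gamma' = (0.416667, 1.250000); Gamma_uuu = 0.332188, Gamma_uuv = 0.000000, Gamma_uvv = 0.000000, Gamma_vuu = 0.000000, Gamma_vuv = 0.000000, Gamma_vvv = 0.000000
  tau = 0.750000: gamma = (0.437500, 0.437500), gamma' = (0.500000, 1.500000); Gamma_uuu = 0.367213, Gamma_uuv = 0.000000, Gamma_uvv = 0.000000, Gamma_vuu = 0.000000, Gamma_vuv = 0.000000, Gamma_vvv = 0.000000
  tau = 0.875000: gamma = (0.505208, 0.640625), gamma' = (0.583333, 1.750000); Gamma_uuu = 0.402481, Gamma_uuv = 0.000000, Gamma_uvv = 0.000000, Gamma_vuu = 0.000000, Gamma_vuv = 0.000000, Gamma_vvv = 0.000000
  tau = 1.000000: gamma = (0.583333, 0.875000), gamma' = (0.666667, 2.000000); Gamma_uuu = 0.435233, Gamma_uuv = 0.000000, Gamma_uvv = 0.000000, Gamma_vuu = 0.000000, Gamma_vuv = 0.000000, Gamma_vvv = 0.000000
step 0: V^u = 2.0000, V^v = 1.0000
step 1: k1 = (0.000000, 0.000000), k2 = (-0.039934, 0.000000), k3 = (-0.039834, 0.000000), k4 = (-0.083690, 0.000000); V <- V + (h/6)(k1 + 2k2 + 2k3 + k4): V^u = 1.9899, V^v = 1.0000
step 2: k1 = (-0.083682, 0.000000), k2 = (-0.135010, 0.000000), k3 = (-0.134572, 0.000000), k4 = (-0.195622, 0.000000); V <- V + (h/6)(k1 + 2k2 + 2k3 + k4): V^u = 1.9558, V^v = 1.0000
step 3: k1 = (-0.195576, 0.000000), k2 = (-0.267316, 0.000000), k3 = (-0.266075, 0.000000), k4 = (-0.346878, 0.000000); V <- V + (h/6)(k1 + 2k2 + 2k3 + k4): V^u = 1.8887, V^v = 1.0000
step 4: k1 = (-0.346780, 0.000000), k2 = (-0.433255, 0.000000), k3 = (-0.430718, 0.000000), k4 = (-0.516776, 0.000000); V <- V + (h/6)(k1 + 2k2 + 2k3 + k4): V^u = 1.7807, V^v = 1.0000

Answer: V^u = 1.7807, V^v = 1.0000


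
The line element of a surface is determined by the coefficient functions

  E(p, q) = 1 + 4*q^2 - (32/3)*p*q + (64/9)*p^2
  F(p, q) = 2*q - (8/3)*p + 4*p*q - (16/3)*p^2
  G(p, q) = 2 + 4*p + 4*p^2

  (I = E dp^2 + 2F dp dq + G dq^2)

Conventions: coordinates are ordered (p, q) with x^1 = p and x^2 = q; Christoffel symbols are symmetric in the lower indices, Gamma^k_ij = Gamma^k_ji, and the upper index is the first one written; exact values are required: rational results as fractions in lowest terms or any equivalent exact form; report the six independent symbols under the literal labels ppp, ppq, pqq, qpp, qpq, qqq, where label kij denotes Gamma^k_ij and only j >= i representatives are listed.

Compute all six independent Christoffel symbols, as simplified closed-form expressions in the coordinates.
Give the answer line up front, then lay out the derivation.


Answer: Gamma_ppp = (32*p - 24*q)/(50*p^2 - 48*p*q + 18*p + 18*q^2 + 9), Gamma_ppq = (-24*p + 18*q)/(50*p^2 - 48*p*q + 18*p + 18*q^2 + 9), Gamma_pqq = 0, Gamma_qpp = (-24*p - 12)/(50*p^2 - 48*p*q + 18*p + 18*q^2 + 9), Gamma_qpq = (18*p + 9)/(50*p^2 - 48*p*q + 18*p + 18*q^2 + 9), Gamma_qqq = 0

E = 1 + 4*q^2 - (32/3)*p*q + (64/9)*p^2; F = 2*q - (8/3)*p + 4*p*q - (16/3)*p^2; G = 2 + 4*p + 4*p^2
Gamma^k_ij = (1/2) g^{kl} (d_i g_jl + d_j g_il - d_l g_ij), with g^inv = (1/(EG-F^2)) [[G, -F], [-F, E]]
first partials: E_p = -(32/3)*q + (128/9)*p, E_q = 8*q - (32/3)*p, F_p = -8/3 + 4*q - (32/3)*p, F_q = 2 + 4*p, G_p = 4 + 8*p, G_q = 0
D = EG - F^2 = 2 + 4*p + 4*q^2 - (32/3)*p*q + (100/9)*p^2
expanded: Gamma^p_pp = (G E_p - 2F F_p + F E_q)/(2D), Gamma^p_pq = (G E_q - F G_p)/(2D), Gamma^p_qq = (2G F_q - G G_p - F G_q)/(2D), Gamma^q_pp = (2E F_p - E E_q - F E_p)/(2D), Gamma^q_pq = (E G_p - F E_q)/(2D), Gamma^q_qq = (E G_q - 2F F_q + F G_p)/(2D); substitute and cancel common factors


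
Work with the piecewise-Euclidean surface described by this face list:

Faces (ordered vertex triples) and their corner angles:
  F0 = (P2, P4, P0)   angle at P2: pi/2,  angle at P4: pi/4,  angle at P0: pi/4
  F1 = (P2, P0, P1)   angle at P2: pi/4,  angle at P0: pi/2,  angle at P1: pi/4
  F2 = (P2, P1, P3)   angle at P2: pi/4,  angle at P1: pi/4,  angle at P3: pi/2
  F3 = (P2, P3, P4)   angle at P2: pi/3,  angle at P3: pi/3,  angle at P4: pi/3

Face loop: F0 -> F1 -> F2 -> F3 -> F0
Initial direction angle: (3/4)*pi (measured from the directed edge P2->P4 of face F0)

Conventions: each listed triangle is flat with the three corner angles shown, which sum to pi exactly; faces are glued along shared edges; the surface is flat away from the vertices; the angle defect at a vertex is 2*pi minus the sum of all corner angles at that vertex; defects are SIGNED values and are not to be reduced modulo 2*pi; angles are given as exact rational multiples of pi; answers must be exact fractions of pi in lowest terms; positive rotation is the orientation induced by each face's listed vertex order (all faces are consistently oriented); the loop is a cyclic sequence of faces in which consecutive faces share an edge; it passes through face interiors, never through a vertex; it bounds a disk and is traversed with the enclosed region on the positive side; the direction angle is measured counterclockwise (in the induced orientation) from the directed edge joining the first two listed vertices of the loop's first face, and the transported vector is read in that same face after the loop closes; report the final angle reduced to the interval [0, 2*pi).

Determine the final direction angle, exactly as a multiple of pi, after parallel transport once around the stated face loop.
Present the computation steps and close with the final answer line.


enclosed vertex P2: corner angles sum to (4/3)*pi, defect = 2*pi - (4/3)*pi = (2/3)*pi
by Gauss-Bonnet the loop rotates the vector by the enclosed defect sum (positive orientation, mod 2*pi)
final angle = (3/4)*pi + (2/3)*pi = (17/12)*pi (mod 2*pi)

Answer: final direction angle = (17/12)*pi


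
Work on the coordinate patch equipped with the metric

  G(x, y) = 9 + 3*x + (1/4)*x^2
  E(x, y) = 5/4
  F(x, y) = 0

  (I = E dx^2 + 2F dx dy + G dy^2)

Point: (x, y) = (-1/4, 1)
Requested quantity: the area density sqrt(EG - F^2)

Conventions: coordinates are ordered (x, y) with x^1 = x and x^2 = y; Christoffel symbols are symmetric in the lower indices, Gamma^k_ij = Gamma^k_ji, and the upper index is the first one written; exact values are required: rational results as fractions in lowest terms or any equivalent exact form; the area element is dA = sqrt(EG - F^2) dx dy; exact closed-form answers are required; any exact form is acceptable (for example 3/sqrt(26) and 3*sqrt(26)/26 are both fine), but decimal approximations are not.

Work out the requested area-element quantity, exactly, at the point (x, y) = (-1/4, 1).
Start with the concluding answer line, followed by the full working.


Answer: sqrt(EG - F^2) = 23*sqrt(5)/16

E = 5/4, F = 0, G = 529/64; EG - F^2 = 2645/256


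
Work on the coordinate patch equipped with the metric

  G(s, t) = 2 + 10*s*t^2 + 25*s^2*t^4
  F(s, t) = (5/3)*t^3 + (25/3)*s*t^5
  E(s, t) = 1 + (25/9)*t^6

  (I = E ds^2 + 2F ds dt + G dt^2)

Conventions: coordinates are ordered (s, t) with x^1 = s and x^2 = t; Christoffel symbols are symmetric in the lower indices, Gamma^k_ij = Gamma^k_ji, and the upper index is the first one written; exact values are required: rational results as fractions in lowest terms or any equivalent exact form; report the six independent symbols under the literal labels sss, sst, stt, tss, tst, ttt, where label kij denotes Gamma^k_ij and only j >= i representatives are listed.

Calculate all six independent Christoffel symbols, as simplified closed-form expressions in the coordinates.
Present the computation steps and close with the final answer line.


E = 1 + (25/9)*t^6; F = (5/3)*t^3 + (25/3)*s*t^5; G = 2 + 10*s*t^2 + 25*s^2*t^4
Gamma^k_ij = (1/2) g^{kl} (d_i g_jl + d_j g_il - d_l g_ij), with g^inv = (1/(EG-F^2)) [[G, -F], [-F, E]]
first partials: E_s = 0, E_t = (50/3)*t^5, F_s = (25/3)*t^5, F_t = 5*t^2 + (125/3)*s*t^4, G_s = 10*t^2 + 50*s*t^4, G_t = 20*s*t + 100*s^2*t^3
D = EG - F^2 = 2 + 10*s*t^2 + (25/9)*t^6 + 25*s^2*t^4
expanded: Gamma^s_ss = (G E_s - 2F F_s + F E_t)/(2D), Gamma^s_st = (G E_t - F G_s)/(2D), Gamma^s_tt = (2G F_t - G G_s - F G_t)/(2D), Gamma^t_ss = (2E F_s - E E_t - F E_s)/(2D), Gamma^t_st = (E G_s - F E_t)/(2D), Gamma^t_tt = (E G_t - 2F F_t + F G_s)/(2D); substitute and cancel common factors

Answer: Gamma_sss = 0, Gamma_sst = 75*t^5/(225*s^2*t^4 + 90*s*t^2 + 25*t^6 + 18), Gamma_stt = 150*s*t^4/(225*s^2*t^4 + 90*s*t^2 + 25*t^6 + 18), Gamma_tss = 0, Gamma_tst = (225*s*t^4 + 45*t^2)/(225*s^2*t^4 + 90*s*t^2 + 25*t^6 + 18), Gamma_ttt = (450*s^2*t^3 + 90*s*t)/(225*s^2*t^4 + 90*s*t^2 + 25*t^6 + 18)


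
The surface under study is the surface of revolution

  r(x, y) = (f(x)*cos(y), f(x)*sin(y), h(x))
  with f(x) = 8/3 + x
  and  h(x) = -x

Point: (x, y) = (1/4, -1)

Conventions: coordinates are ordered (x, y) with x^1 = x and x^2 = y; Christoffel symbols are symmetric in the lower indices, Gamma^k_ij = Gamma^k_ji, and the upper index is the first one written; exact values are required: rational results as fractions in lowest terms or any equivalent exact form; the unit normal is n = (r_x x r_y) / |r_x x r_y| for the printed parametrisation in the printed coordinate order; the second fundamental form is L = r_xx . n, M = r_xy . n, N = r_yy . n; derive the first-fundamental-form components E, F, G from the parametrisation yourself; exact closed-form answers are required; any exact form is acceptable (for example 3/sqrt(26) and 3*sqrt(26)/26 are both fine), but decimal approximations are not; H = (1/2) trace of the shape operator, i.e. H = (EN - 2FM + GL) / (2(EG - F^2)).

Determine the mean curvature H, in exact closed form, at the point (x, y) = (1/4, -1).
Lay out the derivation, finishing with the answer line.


f = 35/12, f' = 1, f'' = 0, h' = -1, h'' = 0
E = 2, F = 0, G = 1225/144; answer radicand W^2 = 2
unnormalised second-form numerators: l = 0, m = 0, n = -35/12; L = l/sqrt(2), and similarly M = m/sqrt(W^2), N = n/sqrt(W^2)
H = (E*n - 2*F*m + G*l) / (2*(EG - F^2)*sqrt(W^2)); E*n - 2*F*m + G*l = -35/6, EG - F^2 = 1225/72, so H = (-6/35)/sqrt(2)

Answer: H = -3*sqrt(2)/35


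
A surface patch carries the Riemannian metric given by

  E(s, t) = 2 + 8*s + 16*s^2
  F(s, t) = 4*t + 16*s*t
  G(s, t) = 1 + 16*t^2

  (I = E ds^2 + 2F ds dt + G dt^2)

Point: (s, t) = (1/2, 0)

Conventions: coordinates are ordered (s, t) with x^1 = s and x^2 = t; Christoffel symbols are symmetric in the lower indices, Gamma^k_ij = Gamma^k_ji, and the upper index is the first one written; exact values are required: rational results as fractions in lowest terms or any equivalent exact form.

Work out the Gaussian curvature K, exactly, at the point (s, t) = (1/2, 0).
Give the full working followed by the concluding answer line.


E = 10, F = 0, G = 1, EG - F^2 = 10 at the point
E_s = 24, E_t = 0, F_s = 0, F_t = 12, G_s = 0, G_t = 0
E_tt = 0, F_st = 16, G_ss = 0
Evaluate Brioschi's two determinant matrices M1, M2 and divide by (EG - F^2)^2.
M1 = [[-E_tt/2 + F_st - G_ss/2, E_s/2, F_s - E_t/2], [F_t - G_s/2, E, F], [G_t/2, F, G]] = [[16, 12, 0], [12, 10, 0], [0, 0, 1]]; det M1 = 16
M2 = [[0, E_t/2, G_s/2], [E_t/2, E, F], [G_s/2, F, G]] = [[0, 0, 0], [0, 10, 0], [0, 0, 1]]; det M2 = 0
det M1 - det M2 = 16; K = 16 / (10)^2 = 4/25

Answer: K = 4/25


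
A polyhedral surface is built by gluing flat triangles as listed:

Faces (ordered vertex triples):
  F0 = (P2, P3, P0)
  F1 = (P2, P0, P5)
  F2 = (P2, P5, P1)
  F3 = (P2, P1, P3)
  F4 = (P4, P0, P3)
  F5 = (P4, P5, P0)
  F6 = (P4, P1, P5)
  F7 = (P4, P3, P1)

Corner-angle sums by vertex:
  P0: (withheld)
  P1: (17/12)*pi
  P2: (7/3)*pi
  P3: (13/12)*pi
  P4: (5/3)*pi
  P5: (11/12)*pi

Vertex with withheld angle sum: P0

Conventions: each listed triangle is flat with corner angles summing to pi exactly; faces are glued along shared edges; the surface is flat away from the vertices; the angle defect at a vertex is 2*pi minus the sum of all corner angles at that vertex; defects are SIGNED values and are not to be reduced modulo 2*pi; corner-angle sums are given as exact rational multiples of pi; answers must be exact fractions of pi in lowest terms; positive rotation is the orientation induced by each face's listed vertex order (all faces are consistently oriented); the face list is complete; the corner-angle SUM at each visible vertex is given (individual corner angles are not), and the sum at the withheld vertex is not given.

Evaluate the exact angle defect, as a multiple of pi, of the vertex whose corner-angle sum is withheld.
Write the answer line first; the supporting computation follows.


Answer: defect(P0) = (17/12)*pi

V = 6, E = 12, F = 8; chi = V - E + F = 2
Gauss-Bonnet: total defect = 2*pi*chi = 4*pi; visible defects sum to (31/12)*pi
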